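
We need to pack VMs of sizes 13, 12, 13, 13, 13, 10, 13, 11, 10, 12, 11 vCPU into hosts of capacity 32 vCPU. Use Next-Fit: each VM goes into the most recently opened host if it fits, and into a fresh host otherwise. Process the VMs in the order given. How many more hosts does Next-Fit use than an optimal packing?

1

Next-Fit: [13,12] [13,13] [13,10] [13,11] [10,12] [11] → 6 hosts.
Total size 131 vCPU; any packing needs at least ⌈131/32⌉ = 5 hosts.
An optimal packing achieves that bound: [13,13] [13,13] [13,12] [12,11] [11,10,10] → 5 hosts.
Excess: 6 − 5 = 1.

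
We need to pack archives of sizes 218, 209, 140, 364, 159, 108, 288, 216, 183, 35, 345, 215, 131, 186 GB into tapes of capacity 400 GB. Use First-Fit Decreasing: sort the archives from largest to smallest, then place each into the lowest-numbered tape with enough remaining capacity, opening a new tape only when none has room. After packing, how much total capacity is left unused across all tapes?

Sorted descending: 364, 345, 288, 218, 216, 215, 209, 186, 183, 159, 140, 131, 108, 35.
tape 1: place 364 GB, 36 GB left
tape 2: place 345 GB, 55 GB left
tape 3: place 288 GB, 112 GB left
tape 4: place 218 GB, 182 GB left
tape 5: place 216 GB, 184 GB left
tape 6: place 215 GB, 185 GB left
tape 7: place 209 GB, 191 GB left
tape 7: place 186 GB, 5 GB left
tape 5: place 183 GB, 1 GB left
tape 4: place 159 GB, 23 GB left
tape 6: place 140 GB, 45 GB left
tape 8: place 131 GB, 269 GB left
tape 3: place 108 GB, 4 GB left
tape 1: place 35 GB, 1 GB left
8 tapes × 400 GB = 3200 GB; used 2797 GB; unused 403 GB.

403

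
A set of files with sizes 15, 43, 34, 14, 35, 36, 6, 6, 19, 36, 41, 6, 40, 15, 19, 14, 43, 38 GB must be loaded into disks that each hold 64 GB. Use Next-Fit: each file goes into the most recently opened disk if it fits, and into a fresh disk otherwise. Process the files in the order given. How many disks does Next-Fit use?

10

disk 1: place 15 GB, 49 GB left
disk 1: place 43 GB, 6 GB left
disk 2: place 34 GB, 30 GB left
disk 2: place 14 GB, 16 GB left
disk 3: place 35 GB, 29 GB left
disk 4: place 36 GB, 28 GB left
disk 4: place 6 GB, 22 GB left
disk 4: place 6 GB, 16 GB left
disk 5: place 19 GB, 45 GB left
disk 5: place 36 GB, 9 GB left
disk 6: place 41 GB, 23 GB left
disk 6: place 6 GB, 17 GB left
disk 7: place 40 GB, 24 GB left
disk 7: place 15 GB, 9 GB left
disk 8: place 19 GB, 45 GB left
disk 8: place 14 GB, 31 GB left
disk 9: place 43 GB, 21 GB left
disk 10: place 38 GB, 26 GB left
Final disks: [15,43] [34,14] [35] [36,6,6] [19,36] [41,6] [40,15] [19,14] [43] [38].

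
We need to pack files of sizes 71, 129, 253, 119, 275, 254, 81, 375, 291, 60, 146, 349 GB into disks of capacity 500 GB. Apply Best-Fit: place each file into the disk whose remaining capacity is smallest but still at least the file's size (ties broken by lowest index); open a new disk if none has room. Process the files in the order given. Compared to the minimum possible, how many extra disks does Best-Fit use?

Best-Fit: [71,129,253] [119,275,81] [254] [375,60] [291,146] [349] → 6 disks.
6 files exceed 250 GB (half the capacity), and no two of those can share a disk, so at least 6 disks are needed.
So 6 is already optimal.

0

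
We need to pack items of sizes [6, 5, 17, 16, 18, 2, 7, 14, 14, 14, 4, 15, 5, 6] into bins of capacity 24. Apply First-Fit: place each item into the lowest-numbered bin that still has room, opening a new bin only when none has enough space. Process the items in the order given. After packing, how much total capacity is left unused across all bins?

bin 1: place 6, 18 left
bin 1: place 5, 13 left
bin 2: place 17, 7 left
bin 3: place 16, 8 left
bin 4: place 18, 6 left
bin 1: place 2, 11 left
bin 1: place 7, 4 left
bin 5: place 14, 10 left
bin 6: place 14, 10 left
bin 7: place 14, 10 left
bin 1: place 4, 0 left
bin 8: place 15, 9 left
bin 2: place 5, 2 left
bin 3: place 6, 2 left
8 bins × 24 = 192; used 143; unused 49.

49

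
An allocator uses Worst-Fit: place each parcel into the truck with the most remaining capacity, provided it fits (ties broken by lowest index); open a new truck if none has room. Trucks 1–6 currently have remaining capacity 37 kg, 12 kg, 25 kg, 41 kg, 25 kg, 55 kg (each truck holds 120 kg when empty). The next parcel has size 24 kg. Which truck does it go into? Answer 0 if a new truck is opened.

Trucks with room: truck 1 (37 kg), truck 3 (25 kg), truck 4 (41 kg), truck 5 (25 kg), truck 6 (55 kg).
Most room is truck 6 with 55 kg free.

6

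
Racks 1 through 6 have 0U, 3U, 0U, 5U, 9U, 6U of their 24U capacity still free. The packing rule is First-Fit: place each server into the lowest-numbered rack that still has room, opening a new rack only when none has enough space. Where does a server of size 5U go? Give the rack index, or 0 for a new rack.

4

Racks with room: rack 4 (5U), rack 5 (9U), rack 6 (6U).
The first with room is rack 4.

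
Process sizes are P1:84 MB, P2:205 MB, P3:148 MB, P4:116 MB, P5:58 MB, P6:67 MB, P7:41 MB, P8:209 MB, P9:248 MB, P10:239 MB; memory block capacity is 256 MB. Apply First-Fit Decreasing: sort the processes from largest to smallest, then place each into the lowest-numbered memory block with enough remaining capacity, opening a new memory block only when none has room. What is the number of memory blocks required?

Sorted descending: 248, 239, 209, 205, 148, 116, 84, 67, 58, 41.
memory block 1: place 248 MB, 8 MB left
memory block 2: place 239 MB, 17 MB left
memory block 3: place 209 MB, 47 MB left
memory block 4: place 205 MB, 51 MB left
memory block 5: place 148 MB, 108 MB left
memory block 6: place 116 MB, 140 MB left
memory block 5: place 84 MB, 24 MB left
memory block 6: place 67 MB, 73 MB left
memory block 6: place 58 MB, 15 MB left
memory block 3: place 41 MB, 6 MB left

6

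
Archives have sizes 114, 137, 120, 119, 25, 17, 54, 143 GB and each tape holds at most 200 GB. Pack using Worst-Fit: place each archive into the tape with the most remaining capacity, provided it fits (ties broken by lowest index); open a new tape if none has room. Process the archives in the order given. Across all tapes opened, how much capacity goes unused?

271

114 GB → tape 1 (remaining 86 GB)
137 GB → tape 2 (remaining 63 GB)
120 GB → tape 3 (remaining 80 GB)
119 GB → tape 4 (remaining 81 GB)
25 GB → tape 1 (remaining 61 GB)
17 GB → tape 4 (remaining 64 GB)
54 GB → tape 3 (remaining 26 GB)
143 GB → tape 5 (remaining 57 GB)
5 tapes × 200 GB = 1000 GB; used 729 GB; unused 271 GB.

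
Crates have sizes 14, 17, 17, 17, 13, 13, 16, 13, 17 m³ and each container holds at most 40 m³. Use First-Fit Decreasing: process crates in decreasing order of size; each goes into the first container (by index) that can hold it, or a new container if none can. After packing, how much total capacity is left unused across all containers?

Sorted descending: 17, 17, 17, 17, 16, 14, 13, 13, 13.
Put 17 m³ in container 1; 23 m³ remain.
Put 17 m³ in container 1; 6 m³ remain.
Put 17 m³ in container 2; 23 m³ remain.
Put 17 m³ in container 2; 6 m³ remain.
Put 16 m³ in container 3; 24 m³ remain.
Put 14 m³ in container 3; 10 m³ remain.
Put 13 m³ in container 4; 27 m³ remain.
Put 13 m³ in container 4; 14 m³ remain.
Put 13 m³ in container 4; 1 m³ remain.
4 containers × 40 m³ = 160 m³; used 137 m³; unused 23 m³.

23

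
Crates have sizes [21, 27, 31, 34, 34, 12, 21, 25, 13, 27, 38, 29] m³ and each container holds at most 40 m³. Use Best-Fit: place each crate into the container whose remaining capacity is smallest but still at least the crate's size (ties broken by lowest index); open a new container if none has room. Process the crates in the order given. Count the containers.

10

container 1: place 21 m³, 19 m³ left
container 2: place 27 m³, 13 m³ left
container 3: place 31 m³, 9 m³ left
container 4: place 34 m³, 6 m³ left
container 5: place 34 m³, 6 m³ left
container 2: place 12 m³, 1 m³ left
container 6: place 21 m³, 19 m³ left
container 7: place 25 m³, 15 m³ left
container 7: place 13 m³, 2 m³ left
container 8: place 27 m³, 13 m³ left
container 9: place 38 m³, 2 m³ left
container 10: place 29 m³, 11 m³ left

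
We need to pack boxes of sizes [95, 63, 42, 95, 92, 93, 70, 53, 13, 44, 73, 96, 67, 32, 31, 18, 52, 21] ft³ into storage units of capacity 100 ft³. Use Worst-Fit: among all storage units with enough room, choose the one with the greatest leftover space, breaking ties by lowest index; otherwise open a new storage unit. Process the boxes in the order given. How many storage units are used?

Put 95 ft³ in storage unit 1; 5 ft³ remain.
Put 63 ft³ in storage unit 2; 37 ft³ remain.
Put 42 ft³ in storage unit 3; 58 ft³ remain.
Put 95 ft³ in storage unit 4; 5 ft³ remain.
Put 92 ft³ in storage unit 5; 8 ft³ remain.
Put 93 ft³ in storage unit 6; 7 ft³ remain.
Put 70 ft³ in storage unit 7; 30 ft³ remain.
Put 53 ft³ in storage unit 3; 5 ft³ remain.
Put 13 ft³ in storage unit 2; 24 ft³ remain.
Put 44 ft³ in storage unit 8; 56 ft³ remain.
Put 73 ft³ in storage unit 9; 27 ft³ remain.
Put 96 ft³ in storage unit 10; 4 ft³ remain.
Put 67 ft³ in storage unit 11; 33 ft³ remain.
Put 32 ft³ in storage unit 8; 24 ft³ remain.
Put 31 ft³ in storage unit 11; 2 ft³ remain.
Put 18 ft³ in storage unit 7; 12 ft³ remain.
Put 52 ft³ in storage unit 12; 48 ft³ remain.
Put 21 ft³ in storage unit 12; 27 ft³ remain.
Final storage units: [95] [63,13] [42,53] [95] [92] [93] [70,18] [44,32] [73] [96] [67,31] [52,21].

12 storage units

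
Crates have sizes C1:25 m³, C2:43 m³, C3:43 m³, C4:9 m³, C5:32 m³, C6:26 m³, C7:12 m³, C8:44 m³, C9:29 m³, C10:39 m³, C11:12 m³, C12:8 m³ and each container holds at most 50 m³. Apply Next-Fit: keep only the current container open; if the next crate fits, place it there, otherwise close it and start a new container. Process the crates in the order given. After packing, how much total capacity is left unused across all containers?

container 1: place C1 (25 m³), 25 m³ left
container 2: place C2 (43 m³), 7 m³ left
container 3: place C3 (43 m³), 7 m³ left
container 4: place C4 (9 m³), 41 m³ left
container 4: place C5 (32 m³), 9 m³ left
container 5: place C6 (26 m³), 24 m³ left
container 5: place C7 (12 m³), 12 m³ left
container 6: place C8 (44 m³), 6 m³ left
container 7: place C9 (29 m³), 21 m³ left
container 8: place C10 (39 m³), 11 m³ left
container 9: place C11 (12 m³), 38 m³ left
container 9: place C12 (8 m³), 30 m³ left
9 containers × 50 m³ = 450 m³; used 322 m³; unused 128 m³.

128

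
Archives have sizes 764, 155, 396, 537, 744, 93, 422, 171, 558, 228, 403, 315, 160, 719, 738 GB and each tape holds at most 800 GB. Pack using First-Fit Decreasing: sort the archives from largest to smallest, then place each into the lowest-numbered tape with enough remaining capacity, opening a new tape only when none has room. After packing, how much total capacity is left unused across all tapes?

Sorted descending: 764, 744, 738, 719, 558, 537, 422, 403, 396, 315, 228, 171, 160, 155, 93.
tape 1: place 764 GB, 36 GB left
tape 2: place 744 GB, 56 GB left
tape 3: place 738 GB, 62 GB left
tape 4: place 719 GB, 81 GB left
tape 5: place 558 GB, 242 GB left
tape 6: place 537 GB, 263 GB left
tape 7: place 422 GB, 378 GB left
tape 8: place 403 GB, 397 GB left
tape 8: place 396 GB, 1 GB left
tape 7: place 315 GB, 63 GB left
tape 5: place 228 GB, 14 GB left
tape 6: place 171 GB, 92 GB left
tape 9: place 160 GB, 640 GB left
tape 9: place 155 GB, 485 GB left
tape 9: place 93 GB, 392 GB left
9 tapes × 800 GB = 7200 GB; used 6403 GB; unused 797 GB.

797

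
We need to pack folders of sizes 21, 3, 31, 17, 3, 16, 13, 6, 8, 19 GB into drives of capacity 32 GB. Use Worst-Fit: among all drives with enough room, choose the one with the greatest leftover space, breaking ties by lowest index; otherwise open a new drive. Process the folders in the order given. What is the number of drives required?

21 GB → drive 1 (remaining 11 GB)
3 GB → drive 1 (remaining 8 GB)
31 GB → drive 2 (remaining 1 GB)
17 GB → drive 3 (remaining 15 GB)
3 GB → drive 3 (remaining 12 GB)
16 GB → drive 4 (remaining 16 GB)
13 GB → drive 4 (remaining 3 GB)
6 GB → drive 3 (remaining 6 GB)
8 GB → drive 1 (remaining 0 GB)
19 GB → drive 5 (remaining 13 GB)
Final drives: [21,3,8] [31] [17,3,6] [16,13] [19].

5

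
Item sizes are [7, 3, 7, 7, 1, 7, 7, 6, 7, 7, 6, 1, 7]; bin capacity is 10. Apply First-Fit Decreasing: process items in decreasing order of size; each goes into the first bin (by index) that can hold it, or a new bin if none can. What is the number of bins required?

Sorted descending: 7, 7, 7, 7, 7, 7, 7, 7, 6, 6, 3, 1, 1.
bin 1: place 7, 3 left
bin 2: place 7, 3 left
bin 3: place 7, 3 left
bin 4: place 7, 3 left
bin 5: place 7, 3 left
bin 6: place 7, 3 left
bin 7: place 7, 3 left
bin 8: place 7, 3 left
bin 9: place 6, 4 left
bin 10: place 6, 4 left
bin 1: place 3, 0 left
bin 2: place 1, 2 left
bin 2: place 1, 1 left
Final bins: [7,3] [7,1,1] [7] [7] [7] [7] [7] [7] [6] [6].

10 bins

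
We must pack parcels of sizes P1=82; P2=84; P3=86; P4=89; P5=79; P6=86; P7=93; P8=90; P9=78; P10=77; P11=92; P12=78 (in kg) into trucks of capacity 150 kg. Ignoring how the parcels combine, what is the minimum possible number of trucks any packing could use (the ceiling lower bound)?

Total size = 82 + 84 + 86 + 89 + 79 + 86 + 93 + 90 + 78 + 77 + 92 + 78 = 1014 kg.
⌈1014 / 150⌉ = 7.

7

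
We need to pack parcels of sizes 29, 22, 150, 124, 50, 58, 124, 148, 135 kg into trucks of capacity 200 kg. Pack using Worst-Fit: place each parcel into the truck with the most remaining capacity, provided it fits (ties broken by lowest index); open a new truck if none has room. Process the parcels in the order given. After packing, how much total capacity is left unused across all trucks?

truck 1: place 29 kg, 171 kg left
truck 1: place 22 kg, 149 kg left
truck 2: place 150 kg, 50 kg left
truck 1: place 124 kg, 25 kg left
truck 2: place 50 kg, 0 kg left
truck 3: place 58 kg, 142 kg left
truck 3: place 124 kg, 18 kg left
truck 4: place 148 kg, 52 kg left
truck 5: place 135 kg, 65 kg left
5 trucks × 200 kg = 1000 kg; used 840 kg; unused 160 kg.

160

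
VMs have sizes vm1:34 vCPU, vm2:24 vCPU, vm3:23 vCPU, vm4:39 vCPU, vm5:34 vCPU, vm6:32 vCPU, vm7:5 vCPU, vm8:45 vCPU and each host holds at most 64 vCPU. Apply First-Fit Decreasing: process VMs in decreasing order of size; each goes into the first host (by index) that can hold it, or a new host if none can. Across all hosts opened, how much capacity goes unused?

84

Sorted descending: 45, 39, 34, 34, 32, 24, 23, 5.
45 vCPU → host 1 (remaining 19 vCPU)
39 vCPU → host 2 (remaining 25 vCPU)
34 vCPU → host 3 (remaining 30 vCPU)
34 vCPU → host 4 (remaining 30 vCPU)
32 vCPU → host 5 (remaining 32 vCPU)
24 vCPU → host 2 (remaining 1 vCPU)
23 vCPU → host 3 (remaining 7 vCPU)
5 vCPU → host 1 (remaining 14 vCPU)
5 hosts × 64 vCPU = 320 vCPU; used 236 vCPU; unused 84 vCPU.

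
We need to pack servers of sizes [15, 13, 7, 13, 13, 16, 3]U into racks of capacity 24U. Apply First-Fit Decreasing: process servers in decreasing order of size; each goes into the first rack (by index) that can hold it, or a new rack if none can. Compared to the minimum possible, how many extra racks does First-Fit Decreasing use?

0

First-Fit Decreasing: [16,7] [15,3] [13] [13] [13] → 5 racks.
5 servers exceed 12U (half the capacity), and no two of those can share a rack, so at least 5 racks are needed.
So 5 is already optimal.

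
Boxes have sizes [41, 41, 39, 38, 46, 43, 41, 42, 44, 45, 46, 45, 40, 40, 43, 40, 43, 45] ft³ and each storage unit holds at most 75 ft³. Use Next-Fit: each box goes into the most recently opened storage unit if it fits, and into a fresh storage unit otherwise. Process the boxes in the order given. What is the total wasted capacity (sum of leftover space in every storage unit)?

storage unit 1: place 41 ft³, 34 ft³ left
storage unit 2: place 41 ft³, 34 ft³ left
storage unit 3: place 39 ft³, 36 ft³ left
storage unit 4: place 38 ft³, 37 ft³ left
storage unit 5: place 46 ft³, 29 ft³ left
storage unit 6: place 43 ft³, 32 ft³ left
storage unit 7: place 41 ft³, 34 ft³ left
storage unit 8: place 42 ft³, 33 ft³ left
storage unit 9: place 44 ft³, 31 ft³ left
storage unit 10: place 45 ft³, 30 ft³ left
storage unit 11: place 46 ft³, 29 ft³ left
storage unit 12: place 45 ft³, 30 ft³ left
storage unit 13: place 40 ft³, 35 ft³ left
storage unit 14: place 40 ft³, 35 ft³ left
storage unit 15: place 43 ft³, 32 ft³ left
storage unit 16: place 40 ft³, 35 ft³ left
storage unit 17: place 43 ft³, 32 ft³ left
storage unit 18: place 45 ft³, 30 ft³ left
18 storage units × 75 ft³ = 1350 ft³; used 762 ft³; unused 588 ft³.

588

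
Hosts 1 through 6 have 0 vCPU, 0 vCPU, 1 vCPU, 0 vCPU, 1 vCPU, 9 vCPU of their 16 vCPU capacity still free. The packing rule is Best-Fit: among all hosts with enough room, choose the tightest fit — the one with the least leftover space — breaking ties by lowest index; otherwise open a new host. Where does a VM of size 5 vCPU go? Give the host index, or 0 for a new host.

6

Hosts with room: host 6 (9 vCPU).
Tightest fit is host 6 with 9 vCPU free.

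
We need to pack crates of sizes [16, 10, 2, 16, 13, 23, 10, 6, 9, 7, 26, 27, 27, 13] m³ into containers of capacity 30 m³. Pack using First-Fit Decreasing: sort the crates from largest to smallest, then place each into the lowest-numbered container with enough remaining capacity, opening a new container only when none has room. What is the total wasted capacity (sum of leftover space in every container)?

Sorted descending: 27, 27, 26, 23, 16, 16, 13, 13, 10, 10, 9, 7, 6, 2.
27 m³ → container 1 (remaining 3 m³)
27 m³ → container 2 (remaining 3 m³)
26 m³ → container 3 (remaining 4 m³)
23 m³ → container 4 (remaining 7 m³)
16 m³ → container 5 (remaining 14 m³)
16 m³ → container 6 (remaining 14 m³)
13 m³ → container 5 (remaining 1 m³)
13 m³ → container 6 (remaining 1 m³)
10 m³ → container 7 (remaining 20 m³)
10 m³ → container 7 (remaining 10 m³)
9 m³ → container 7 (remaining 1 m³)
7 m³ → container 4 (remaining 0 m³)
6 m³ → container 8 (remaining 24 m³)
2 m³ → container 1 (remaining 1 m³)
8 containers × 30 m³ = 240 m³; used 205 m³; unused 35 m³.

35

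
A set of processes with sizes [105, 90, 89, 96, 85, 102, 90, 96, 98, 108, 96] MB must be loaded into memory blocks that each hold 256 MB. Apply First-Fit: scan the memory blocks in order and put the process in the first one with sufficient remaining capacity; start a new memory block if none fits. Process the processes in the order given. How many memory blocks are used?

Put 105 MB in memory block 1; 151 MB remain.
Put 90 MB in memory block 1; 61 MB remain.
Put 89 MB in memory block 2; 167 MB remain.
Put 96 MB in memory block 2; 71 MB remain.
Put 85 MB in memory block 3; 171 MB remain.
Put 102 MB in memory block 3; 69 MB remain.
Put 90 MB in memory block 4; 166 MB remain.
Put 96 MB in memory block 4; 70 MB remain.
Put 98 MB in memory block 5; 158 MB remain.
Put 108 MB in memory block 5; 50 MB remain.
Put 96 MB in memory block 6; 160 MB remain.

6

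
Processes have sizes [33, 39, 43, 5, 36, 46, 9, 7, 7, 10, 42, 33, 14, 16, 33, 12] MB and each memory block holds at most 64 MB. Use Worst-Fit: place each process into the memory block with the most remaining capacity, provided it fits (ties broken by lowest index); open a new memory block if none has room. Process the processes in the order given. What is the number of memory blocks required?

33 MB → memory block 1 (remaining 31 MB)
39 MB → memory block 2 (remaining 25 MB)
43 MB → memory block 3 (remaining 21 MB)
5 MB → memory block 1 (remaining 26 MB)
36 MB → memory block 4 (remaining 28 MB)
46 MB → memory block 5 (remaining 18 MB)
9 MB → memory block 4 (remaining 19 MB)
7 MB → memory block 1 (remaining 19 MB)
7 MB → memory block 2 (remaining 18 MB)
10 MB → memory block 3 (remaining 11 MB)
42 MB → memory block 6 (remaining 22 MB)
33 MB → memory block 7 (remaining 31 MB)
14 MB → memory block 7 (remaining 17 MB)
16 MB → memory block 6 (remaining 6 MB)
33 MB → memory block 8 (remaining 31 MB)
12 MB → memory block 8 (remaining 19 MB)

8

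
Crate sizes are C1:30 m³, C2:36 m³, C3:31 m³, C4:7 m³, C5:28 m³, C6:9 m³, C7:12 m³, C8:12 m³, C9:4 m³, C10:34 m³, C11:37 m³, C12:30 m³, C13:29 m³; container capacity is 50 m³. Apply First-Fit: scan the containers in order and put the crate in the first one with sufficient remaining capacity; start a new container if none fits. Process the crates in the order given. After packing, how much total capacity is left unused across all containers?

C1 (30 m³) → container 1 (remaining 20 m³)
C2 (36 m³) → container 2 (remaining 14 m³)
C3 (31 m³) → container 3 (remaining 19 m³)
C4 (7 m³) → container 1 (remaining 13 m³)
C5 (28 m³) → container 4 (remaining 22 m³)
C6 (9 m³) → container 1 (remaining 4 m³)
C7 (12 m³) → container 2 (remaining 2 m³)
C8 (12 m³) → container 3 (remaining 7 m³)
C9 (4 m³) → container 1 (remaining 0 m³)
C10 (34 m³) → container 5 (remaining 16 m³)
C11 (37 m³) → container 6 (remaining 13 m³)
C12 (30 m³) → container 7 (remaining 20 m³)
C13 (29 m³) → container 8 (remaining 21 m³)
8 containers × 50 m³ = 400 m³; used 299 m³; unused 101 m³.

101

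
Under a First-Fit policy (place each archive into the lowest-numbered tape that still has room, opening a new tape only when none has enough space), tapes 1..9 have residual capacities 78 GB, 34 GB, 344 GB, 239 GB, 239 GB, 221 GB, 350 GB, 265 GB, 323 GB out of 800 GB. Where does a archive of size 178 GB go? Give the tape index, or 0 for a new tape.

Tapes with room: tape 3 (344 GB), tape 4 (239 GB), tape 5 (239 GB), tape 6 (221 GB), tape 7 (350 GB), tape 8 (265 GB), tape 9 (323 GB).
The first with room is tape 3.

3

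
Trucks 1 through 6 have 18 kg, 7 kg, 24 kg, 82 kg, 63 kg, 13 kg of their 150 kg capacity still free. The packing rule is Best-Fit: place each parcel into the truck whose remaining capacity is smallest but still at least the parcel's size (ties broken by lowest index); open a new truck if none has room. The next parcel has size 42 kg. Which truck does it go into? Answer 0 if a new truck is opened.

Trucks with room: truck 4 (82 kg), truck 5 (63 kg).
Tightest fit is truck 5 with 63 kg free.

5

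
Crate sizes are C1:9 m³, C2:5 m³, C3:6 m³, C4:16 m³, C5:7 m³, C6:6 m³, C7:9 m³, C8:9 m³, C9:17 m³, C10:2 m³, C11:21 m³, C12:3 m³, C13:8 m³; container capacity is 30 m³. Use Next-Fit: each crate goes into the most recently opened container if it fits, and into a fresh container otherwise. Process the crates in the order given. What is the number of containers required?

C1 (9 m³) → container 1 (remaining 21 m³)
C2 (5 m³) → container 1 (remaining 16 m³)
C3 (6 m³) → container 1 (remaining 10 m³)
C4 (16 m³) → container 2 (remaining 14 m³)
C5 (7 m³) → container 2 (remaining 7 m³)
C6 (6 m³) → container 2 (remaining 1 m³)
C7 (9 m³) → container 3 (remaining 21 m³)
C8 (9 m³) → container 3 (remaining 12 m³)
C9 (17 m³) → container 4 (remaining 13 m³)
C10 (2 m³) → container 4 (remaining 11 m³)
C11 (21 m³) → container 5 (remaining 9 m³)
C12 (3 m³) → container 5 (remaining 6 m³)
C13 (8 m³) → container 6 (remaining 22 m³)

6 containers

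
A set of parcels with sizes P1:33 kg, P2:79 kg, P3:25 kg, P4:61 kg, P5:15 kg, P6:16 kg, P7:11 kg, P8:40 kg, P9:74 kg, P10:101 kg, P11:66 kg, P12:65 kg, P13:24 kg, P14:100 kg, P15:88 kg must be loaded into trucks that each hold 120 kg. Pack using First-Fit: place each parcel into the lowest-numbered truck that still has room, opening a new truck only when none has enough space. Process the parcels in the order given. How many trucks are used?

8 trucks

truck 1: place P1 (33 kg), 87 kg left
truck 1: place P2 (79 kg), 8 kg left
truck 2: place P3 (25 kg), 95 kg left
truck 2: place P4 (61 kg), 34 kg left
truck 2: place P5 (15 kg), 19 kg left
truck 2: place P6 (16 kg), 3 kg left
truck 3: place P7 (11 kg), 109 kg left
truck 3: place P8 (40 kg), 69 kg left
truck 4: place P9 (74 kg), 46 kg left
truck 5: place P10 (101 kg), 19 kg left
truck 3: place P11 (66 kg), 3 kg left
truck 6: place P12 (65 kg), 55 kg left
truck 4: place P13 (24 kg), 22 kg left
truck 7: place P14 (100 kg), 20 kg left
truck 8: place P15 (88 kg), 32 kg left
Final trucks: [33,79] [25,61,15,16] [11,40,66] [74,24] [101] [65] [100] [88].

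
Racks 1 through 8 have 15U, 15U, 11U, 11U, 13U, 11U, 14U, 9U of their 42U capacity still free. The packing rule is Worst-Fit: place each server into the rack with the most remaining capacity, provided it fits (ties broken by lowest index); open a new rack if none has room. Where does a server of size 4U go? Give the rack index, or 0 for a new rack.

1

Racks with room: rack 1 (15U), rack 2 (15U), rack 3 (11U), rack 4 (11U), rack 5 (13U), rack 6 (11U), rack 7 (14U), rack 8 (9U).
Most room is rack 1 with 15U free.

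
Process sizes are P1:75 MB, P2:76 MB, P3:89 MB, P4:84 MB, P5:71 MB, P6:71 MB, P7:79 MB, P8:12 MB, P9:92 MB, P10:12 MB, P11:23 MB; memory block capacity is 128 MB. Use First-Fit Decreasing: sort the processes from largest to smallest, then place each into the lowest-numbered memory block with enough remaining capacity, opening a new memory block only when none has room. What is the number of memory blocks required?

8 memory blocks

Sorted descending: 92, 89, 84, 79, 76, 75, 71, 71, 23, 12, 12.
92 MB → memory block 1 (remaining 36 MB)
89 MB → memory block 2 (remaining 39 MB)
84 MB → memory block 3 (remaining 44 MB)
79 MB → memory block 4 (remaining 49 MB)
76 MB → memory block 5 (remaining 52 MB)
75 MB → memory block 6 (remaining 53 MB)
71 MB → memory block 7 (remaining 57 MB)
71 MB → memory block 8 (remaining 57 MB)
23 MB → memory block 1 (remaining 13 MB)
12 MB → memory block 1 (remaining 1 MB)
12 MB → memory block 2 (remaining 27 MB)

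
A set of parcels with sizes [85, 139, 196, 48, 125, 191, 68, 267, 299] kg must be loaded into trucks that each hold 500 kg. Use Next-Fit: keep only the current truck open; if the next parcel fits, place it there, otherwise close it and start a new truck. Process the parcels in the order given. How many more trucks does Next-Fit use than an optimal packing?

Next-Fit: [85,139,196,48] [125,191,68] [267] [299] → 4 trucks.
Total size 1418 kg; any packing needs at least ⌈1418/500⌉ = 3 trucks.
An optimal packing achieves that bound: [299,196] [267,191] [139,125,85,68,48] → 3 trucks.
Excess: 4 − 3 = 1.

1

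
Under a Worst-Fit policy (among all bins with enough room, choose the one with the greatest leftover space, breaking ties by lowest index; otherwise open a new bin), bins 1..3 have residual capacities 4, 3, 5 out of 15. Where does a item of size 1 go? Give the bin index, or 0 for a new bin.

Bins with room: bin 1 (4), bin 2 (3), bin 3 (5).
Most room is bin 3 with 5 free.

3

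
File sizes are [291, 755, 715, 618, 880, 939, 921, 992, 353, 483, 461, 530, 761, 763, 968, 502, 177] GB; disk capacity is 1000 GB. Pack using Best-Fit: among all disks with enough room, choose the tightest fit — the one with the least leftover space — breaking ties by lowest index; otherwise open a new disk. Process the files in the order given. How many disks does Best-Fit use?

291 GB → disk 1 (remaining 709 GB)
755 GB → disk 2 (remaining 245 GB)
715 GB → disk 3 (remaining 285 GB)
618 GB → disk 1 (remaining 91 GB)
880 GB → disk 4 (remaining 120 GB)
939 GB → disk 5 (remaining 61 GB)
921 GB → disk 6 (remaining 79 GB)
992 GB → disk 7 (remaining 8 GB)
353 GB → disk 8 (remaining 647 GB)
483 GB → disk 8 (remaining 164 GB)
461 GB → disk 9 (remaining 539 GB)
530 GB → disk 9 (remaining 9 GB)
761 GB → disk 10 (remaining 239 GB)
763 GB → disk 11 (remaining 237 GB)
968 GB → disk 12 (remaining 32 GB)
502 GB → disk 13 (remaining 498 GB)
177 GB → disk 11 (remaining 60 GB)

13 disks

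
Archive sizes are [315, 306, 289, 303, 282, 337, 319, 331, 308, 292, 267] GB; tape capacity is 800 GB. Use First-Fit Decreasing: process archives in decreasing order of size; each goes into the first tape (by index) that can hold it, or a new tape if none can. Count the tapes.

Sorted descending: 337, 331, 319, 315, 308, 306, 303, 292, 289, 282, 267.
337 GB → tape 1 (remaining 463 GB)
331 GB → tape 1 (remaining 132 GB)
319 GB → tape 2 (remaining 481 GB)
315 GB → tape 2 (remaining 166 GB)
308 GB → tape 3 (remaining 492 GB)
306 GB → tape 3 (remaining 186 GB)
303 GB → tape 4 (remaining 497 GB)
292 GB → tape 4 (remaining 205 GB)
289 GB → tape 5 (remaining 511 GB)
282 GB → tape 5 (remaining 229 GB)
267 GB → tape 6 (remaining 533 GB)
Final tapes: [337,331] [319,315] [308,306] [303,292] [289,282] [267].

6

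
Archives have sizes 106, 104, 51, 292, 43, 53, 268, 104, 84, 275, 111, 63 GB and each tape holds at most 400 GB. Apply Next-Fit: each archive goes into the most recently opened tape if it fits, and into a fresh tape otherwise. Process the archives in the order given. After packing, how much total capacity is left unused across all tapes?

446

Put 106 GB in tape 1; 294 GB remain.
Put 104 GB in tape 1; 190 GB remain.
Put 51 GB in tape 1; 139 GB remain.
Put 292 GB in tape 2; 108 GB remain.
Put 43 GB in tape 2; 65 GB remain.
Put 53 GB in tape 2; 12 GB remain.
Put 268 GB in tape 3; 132 GB remain.
Put 104 GB in tape 3; 28 GB remain.
Put 84 GB in tape 4; 316 GB remain.
Put 275 GB in tape 4; 41 GB remain.
Put 111 GB in tape 5; 289 GB remain.
Put 63 GB in tape 5; 226 GB remain.
5 tapes × 400 GB = 2000 GB; used 1554 GB; unused 446 GB.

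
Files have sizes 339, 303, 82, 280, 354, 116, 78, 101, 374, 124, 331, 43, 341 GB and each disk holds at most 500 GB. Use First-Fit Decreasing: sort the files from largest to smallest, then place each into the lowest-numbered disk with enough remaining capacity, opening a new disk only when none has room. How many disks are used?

Sorted descending: 374, 354, 341, 339, 331, 303, 280, 124, 116, 101, 82, 78, 43.
Put 374 GB in disk 1; 126 GB remain.
Put 354 GB in disk 2; 146 GB remain.
Put 341 GB in disk 3; 159 GB remain.
Put 339 GB in disk 4; 161 GB remain.
Put 331 GB in disk 5; 169 GB remain.
Put 303 GB in disk 6; 197 GB remain.
Put 280 GB in disk 7; 220 GB remain.
Put 124 GB in disk 1; 2 GB remain.
Put 116 GB in disk 2; 30 GB remain.
Put 101 GB in disk 3; 58 GB remain.
Put 82 GB in disk 4; 79 GB remain.
Put 78 GB in disk 4; 1 GB remain.
Put 43 GB in disk 3; 15 GB remain.

7 disks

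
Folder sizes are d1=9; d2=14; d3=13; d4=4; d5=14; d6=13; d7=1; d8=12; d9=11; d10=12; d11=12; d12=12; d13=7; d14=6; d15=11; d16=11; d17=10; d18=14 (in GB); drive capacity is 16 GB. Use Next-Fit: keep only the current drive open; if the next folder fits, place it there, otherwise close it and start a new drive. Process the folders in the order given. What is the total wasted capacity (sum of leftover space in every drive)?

drive 1: place d1 (9 GB), 7 GB left
drive 2: place d2 (14 GB), 2 GB left
drive 3: place d3 (13 GB), 3 GB left
drive 4: place d4 (4 GB), 12 GB left
drive 5: place d5 (14 GB), 2 GB left
drive 6: place d6 (13 GB), 3 GB left
drive 6: place d7 (1 GB), 2 GB left
drive 7: place d8 (12 GB), 4 GB left
drive 8: place d9 (11 GB), 5 GB left
drive 9: place d10 (12 GB), 4 GB left
drive 10: place d11 (12 GB), 4 GB left
drive 11: place d12 (12 GB), 4 GB left
drive 12: place d13 (7 GB), 9 GB left
drive 12: place d14 (6 GB), 3 GB left
drive 13: place d15 (11 GB), 5 GB left
drive 14: place d16 (11 GB), 5 GB left
drive 15: place d17 (10 GB), 6 GB left
drive 16: place d18 (14 GB), 2 GB left
16 drives × 16 GB = 256 GB; used 186 GB; unused 70 GB.

70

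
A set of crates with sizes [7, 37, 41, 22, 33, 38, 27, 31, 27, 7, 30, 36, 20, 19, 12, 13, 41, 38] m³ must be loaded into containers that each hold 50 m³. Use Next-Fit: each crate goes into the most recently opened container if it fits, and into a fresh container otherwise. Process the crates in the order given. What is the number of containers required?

Put 7 m³ in container 1; 43 m³ remain.
Put 37 m³ in container 1; 6 m³ remain.
Put 41 m³ in container 2; 9 m³ remain.
Put 22 m³ in container 3; 28 m³ remain.
Put 33 m³ in container 4; 17 m³ remain.
Put 38 m³ in container 5; 12 m³ remain.
Put 27 m³ in container 6; 23 m³ remain.
Put 31 m³ in container 7; 19 m³ remain.
Put 27 m³ in container 8; 23 m³ remain.
Put 7 m³ in container 8; 16 m³ remain.
Put 30 m³ in container 9; 20 m³ remain.
Put 36 m³ in container 10; 14 m³ remain.
Put 20 m³ in container 11; 30 m³ remain.
Put 19 m³ in container 11; 11 m³ remain.
Put 12 m³ in container 12; 38 m³ remain.
Put 13 m³ in container 12; 25 m³ remain.
Put 41 m³ in container 13; 9 m³ remain.
Put 38 m³ in container 14; 12 m³ remain.
Final containers: [7,37] [41] [22] [33] [38] [27] [31] [27,7] [30] [36] [20,19] [12,13] [41] [38].

14 containers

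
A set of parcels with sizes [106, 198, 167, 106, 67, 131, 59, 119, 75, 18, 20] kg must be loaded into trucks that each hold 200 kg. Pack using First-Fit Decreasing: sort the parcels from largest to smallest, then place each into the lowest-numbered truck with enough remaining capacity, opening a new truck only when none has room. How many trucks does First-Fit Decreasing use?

6

Sorted descending: 198, 167, 131, 119, 106, 106, 75, 67, 59, 20, 18.
198 kg → truck 1 (remaining 2 kg)
167 kg → truck 2 (remaining 33 kg)
131 kg → truck 3 (remaining 69 kg)
119 kg → truck 4 (remaining 81 kg)
106 kg → truck 5 (remaining 94 kg)
106 kg → truck 6 (remaining 94 kg)
75 kg → truck 4 (remaining 6 kg)
67 kg → truck 3 (remaining 2 kg)
59 kg → truck 5 (remaining 35 kg)
20 kg → truck 2 (remaining 13 kg)
18 kg → truck 5 (remaining 17 kg)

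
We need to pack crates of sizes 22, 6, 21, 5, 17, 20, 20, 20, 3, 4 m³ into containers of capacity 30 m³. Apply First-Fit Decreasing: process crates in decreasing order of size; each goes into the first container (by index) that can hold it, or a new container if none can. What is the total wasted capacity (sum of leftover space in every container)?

42

Sorted descending: 22, 21, 20, 20, 20, 17, 6, 5, 4, 3.
container 1: place 22 m³, 8 m³ left
container 2: place 21 m³, 9 m³ left
container 3: place 20 m³, 10 m³ left
container 4: place 20 m³, 10 m³ left
container 5: place 20 m³, 10 m³ left
container 6: place 17 m³, 13 m³ left
container 1: place 6 m³, 2 m³ left
container 2: place 5 m³, 4 m³ left
container 2: place 4 m³, 0 m³ left
container 3: place 3 m³, 7 m³ left
6 containers × 30 m³ = 180 m³; used 138 m³; unused 42 m³.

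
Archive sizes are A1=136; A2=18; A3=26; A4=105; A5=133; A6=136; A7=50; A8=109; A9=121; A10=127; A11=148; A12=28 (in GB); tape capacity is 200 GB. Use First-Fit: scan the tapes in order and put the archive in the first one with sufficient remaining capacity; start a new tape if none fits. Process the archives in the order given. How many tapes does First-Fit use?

Put A1 (136 GB) in tape 1; 64 GB remain.
Put A2 (18 GB) in tape 1; 46 GB remain.
Put A3 (26 GB) in tape 1; 20 GB remain.
Put A4 (105 GB) in tape 2; 95 GB remain.
Put A5 (133 GB) in tape 3; 67 GB remain.
Put A6 (136 GB) in tape 4; 64 GB remain.
Put A7 (50 GB) in tape 2; 45 GB remain.
Put A8 (109 GB) in tape 5; 91 GB remain.
Put A9 (121 GB) in tape 6; 79 GB remain.
Put A10 (127 GB) in tape 7; 73 GB remain.
Put A11 (148 GB) in tape 8; 52 GB remain.
Put A12 (28 GB) in tape 2; 17 GB remain.

8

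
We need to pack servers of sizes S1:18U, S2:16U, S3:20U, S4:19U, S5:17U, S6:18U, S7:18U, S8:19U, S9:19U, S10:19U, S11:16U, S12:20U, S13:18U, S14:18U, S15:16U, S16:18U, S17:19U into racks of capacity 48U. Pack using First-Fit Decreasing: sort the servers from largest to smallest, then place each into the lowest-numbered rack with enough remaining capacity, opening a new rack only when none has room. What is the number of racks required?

8 racks

Sorted descending: 20, 20, 19, 19, 19, 19, 19, 18, 18, 18, 18, 18, 18, 17, 16, 16, 16.
Put 20U in rack 1; 28U remain.
Put 20U in rack 1; 8U remain.
Put 19U in rack 2; 29U remain.
Put 19U in rack 2; 10U remain.
Put 19U in rack 3; 29U remain.
Put 19U in rack 3; 10U remain.
Put 19U in rack 4; 29U remain.
Put 18U in rack 4; 11U remain.
Put 18U in rack 5; 30U remain.
Put 18U in rack 5; 12U remain.
Put 18U in rack 6; 30U remain.
Put 18U in rack 6; 12U remain.
Put 18U in rack 7; 30U remain.
Put 17U in rack 7; 13U remain.
Put 16U in rack 8; 32U remain.
Put 16U in rack 8; 16U remain.
Put 16U in rack 8; 0U remain.
Final racks: [20,20] [19,19] [19,19] [19,18] [18,18] [18,18] [18,17] [16,16,16].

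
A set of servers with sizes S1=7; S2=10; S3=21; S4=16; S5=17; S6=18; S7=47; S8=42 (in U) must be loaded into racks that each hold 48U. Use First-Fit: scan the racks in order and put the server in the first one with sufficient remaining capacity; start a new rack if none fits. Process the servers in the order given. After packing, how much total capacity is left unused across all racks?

62

S1 (7U) → rack 1 (remaining 41U)
S2 (10U) → rack 1 (remaining 31U)
S3 (21U) → rack 1 (remaining 10U)
S4 (16U) → rack 2 (remaining 32U)
S5 (17U) → rack 2 (remaining 15U)
S6 (18U) → rack 3 (remaining 30U)
S7 (47U) → rack 4 (remaining 1U)
S8 (42U) → rack 5 (remaining 6U)
5 racks × 48U = 240U; used 178U; unused 62U.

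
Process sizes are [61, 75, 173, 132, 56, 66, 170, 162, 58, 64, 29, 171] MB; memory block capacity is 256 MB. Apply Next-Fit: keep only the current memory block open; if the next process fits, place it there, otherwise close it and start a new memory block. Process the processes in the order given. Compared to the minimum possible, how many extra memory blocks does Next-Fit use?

2

Next-Fit: [61,75] [173] [132,56,66] [170] [162,58] [64,29] [171] → 7 memory blocks.
Total size 1217 MB; any packing needs at least ⌈1217/256⌉ = 5 memory blocks.
An optimal packing achieves that bound: [173,75] [171,66] [170,64] [162,61,29] [132,58,56] → 5 memory blocks.
Excess: 7 − 5 = 2.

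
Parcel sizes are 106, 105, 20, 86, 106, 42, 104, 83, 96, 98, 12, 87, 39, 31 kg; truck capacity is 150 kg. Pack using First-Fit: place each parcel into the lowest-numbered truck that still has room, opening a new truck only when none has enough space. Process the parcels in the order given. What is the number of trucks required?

9

Put 106 kg in truck 1; 44 kg remain.
Put 105 kg in truck 2; 45 kg remain.
Put 20 kg in truck 1; 24 kg remain.
Put 86 kg in truck 3; 64 kg remain.
Put 106 kg in truck 4; 44 kg remain.
Put 42 kg in truck 2; 3 kg remain.
Put 104 kg in truck 5; 46 kg remain.
Put 83 kg in truck 6; 67 kg remain.
Put 96 kg in truck 7; 54 kg remain.
Put 98 kg in truck 8; 52 kg remain.
Put 12 kg in truck 1; 12 kg remain.
Put 87 kg in truck 9; 63 kg remain.
Put 39 kg in truck 3; 25 kg remain.
Put 31 kg in truck 4; 13 kg remain.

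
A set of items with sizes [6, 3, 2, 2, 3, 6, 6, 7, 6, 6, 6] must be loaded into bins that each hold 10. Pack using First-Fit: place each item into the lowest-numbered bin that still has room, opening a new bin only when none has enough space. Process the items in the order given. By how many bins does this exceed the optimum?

First-Fit: [6,3] [2,2,3] [6] [6] [7] [6] [6] [6] → 8 bins.
7 items exceed 5 (half the capacity), and no two of those can share a bin, so at least 7 bins are needed.
An optimal packing achieves that bound: [7,3] [6,3] [6,2,2] [6] [6] [6] [6] → 7 bins.
Excess: 8 − 7 = 1.

1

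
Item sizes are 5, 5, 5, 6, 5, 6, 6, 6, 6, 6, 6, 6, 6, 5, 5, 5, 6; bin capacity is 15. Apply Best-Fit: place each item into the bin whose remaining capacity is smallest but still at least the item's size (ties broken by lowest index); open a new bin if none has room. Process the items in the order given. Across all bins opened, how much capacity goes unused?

25

bin 1: place 5, 10 left
bin 1: place 5, 5 left
bin 1: place 5, 0 left
bin 2: place 6, 9 left
bin 2: place 5, 4 left
bin 3: place 6, 9 left
bin 3: place 6, 3 left
bin 4: place 6, 9 left
bin 4: place 6, 3 left
bin 5: place 6, 9 left
bin 5: place 6, 3 left
bin 6: place 6, 9 left
bin 6: place 6, 3 left
bin 7: place 5, 10 left
bin 7: place 5, 5 left
bin 7: place 5, 0 left
bin 8: place 6, 9 left
8 bins × 15 = 120; used 95; unused 25.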